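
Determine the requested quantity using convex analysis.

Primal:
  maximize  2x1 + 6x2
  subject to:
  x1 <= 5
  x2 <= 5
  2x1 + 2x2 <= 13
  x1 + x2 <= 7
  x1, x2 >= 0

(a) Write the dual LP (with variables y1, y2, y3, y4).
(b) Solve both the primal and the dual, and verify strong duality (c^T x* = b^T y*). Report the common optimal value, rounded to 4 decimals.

The standard primal-dual pair for 'max c^T x s.t. A x <= b, x >= 0' is:
  Dual:  min b^T y  s.t.  A^T y >= c,  y >= 0.

So the dual LP is:
  minimize  5y1 + 5y2 + 13y3 + 7y4
  subject to:
    y1 + 2y3 + y4 >= 2
    y2 + 2y3 + y4 >= 6
    y1, y2, y3, y4 >= 0

Solving the primal: x* = (1.5, 5).
  primal value c^T x* = 33.
Solving the dual: y* = (0, 4, 1, 0).
  dual value b^T y* = 33.
Strong duality: c^T x* = b^T y*. Confirmed.

33


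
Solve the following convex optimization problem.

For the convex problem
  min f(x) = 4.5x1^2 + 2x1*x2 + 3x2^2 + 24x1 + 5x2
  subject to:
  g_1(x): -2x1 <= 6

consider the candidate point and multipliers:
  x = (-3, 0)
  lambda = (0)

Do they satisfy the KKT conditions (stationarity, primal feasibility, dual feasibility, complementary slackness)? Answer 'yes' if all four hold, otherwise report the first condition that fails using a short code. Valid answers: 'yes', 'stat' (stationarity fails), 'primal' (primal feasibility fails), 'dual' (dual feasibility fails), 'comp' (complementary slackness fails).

Gradient of f: grad f(x) = Q x + c = (-3, -1)
Constraint values g_i(x) = a_i^T x - b_i:
  g_1((-3, 0)) = 0
Stationarity residual: grad f(x) + sum_i lambda_i a_i = (-3, -1)
  -> stationarity FAILS
Primal feasibility (all g_i <= 0): OK
Dual feasibility (all lambda_i >= 0): OK
Complementary slackness (lambda_i * g_i(x) = 0 for all i): OK

Verdict: the first failing condition is stationarity -> stat.

stat


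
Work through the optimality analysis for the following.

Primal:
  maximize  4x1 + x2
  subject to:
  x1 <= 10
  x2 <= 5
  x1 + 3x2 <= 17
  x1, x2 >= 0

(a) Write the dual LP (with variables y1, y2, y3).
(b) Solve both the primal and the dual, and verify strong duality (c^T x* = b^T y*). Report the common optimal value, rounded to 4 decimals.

The standard primal-dual pair for 'max c^T x s.t. A x <= b, x >= 0' is:
  Dual:  min b^T y  s.t.  A^T y >= c,  y >= 0.

So the dual LP is:
  minimize  10y1 + 5y2 + 17y3
  subject to:
    y1 + y3 >= 4
    y2 + 3y3 >= 1
    y1, y2, y3 >= 0

Solving the primal: x* = (10, 2.3333).
  primal value c^T x* = 42.3333.
Solving the dual: y* = (3.6667, 0, 0.3333).
  dual value b^T y* = 42.3333.
Strong duality: c^T x* = b^T y*. Confirmed.

42.3333


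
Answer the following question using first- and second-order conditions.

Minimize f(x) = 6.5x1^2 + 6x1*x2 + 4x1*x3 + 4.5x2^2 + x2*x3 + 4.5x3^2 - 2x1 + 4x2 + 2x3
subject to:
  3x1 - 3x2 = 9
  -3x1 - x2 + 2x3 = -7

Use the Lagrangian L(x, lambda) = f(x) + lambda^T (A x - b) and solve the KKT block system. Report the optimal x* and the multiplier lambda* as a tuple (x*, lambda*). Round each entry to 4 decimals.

Form the Lagrangian:
  L(x, lambda) = (1/2) x^T Q x + c^T x + lambda^T (A x - b)
Stationarity (grad_x L = 0): Q x + c + A^T lambda = 0.
Primal feasibility: A x = b.

This gives the KKT block system:
  [ Q   A^T ] [ x     ]   [-c ]
  [ A    0  ] [ lambda ] = [ b ]

Solving the linear system:
  x*      = (1.7778, -1.2222, -1.4444)
  lambda* = (-0.1111, 2.5556)
  f(x*)   = 3.7778

x* = (1.7778, -1.2222, -1.4444), lambda* = (-0.1111, 2.5556)


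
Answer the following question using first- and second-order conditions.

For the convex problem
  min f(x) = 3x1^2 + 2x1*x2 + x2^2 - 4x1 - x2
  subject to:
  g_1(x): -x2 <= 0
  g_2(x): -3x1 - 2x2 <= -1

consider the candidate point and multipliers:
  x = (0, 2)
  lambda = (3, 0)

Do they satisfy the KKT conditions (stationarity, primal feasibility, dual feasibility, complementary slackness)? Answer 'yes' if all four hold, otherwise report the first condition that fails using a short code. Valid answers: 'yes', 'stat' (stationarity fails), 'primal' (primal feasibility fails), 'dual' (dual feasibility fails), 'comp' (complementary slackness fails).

Gradient of f: grad f(x) = Q x + c = (0, 3)
Constraint values g_i(x) = a_i^T x - b_i:
  g_1((0, 2)) = -2
  g_2((0, 2)) = -3
Stationarity residual: grad f(x) + sum_i lambda_i a_i = (0, 0)
  -> stationarity OK
Primal feasibility (all g_i <= 0): OK
Dual feasibility (all lambda_i >= 0): OK
Complementary slackness (lambda_i * g_i(x) = 0 for all i): FAILS

Verdict: the first failing condition is complementary_slackness -> comp.

comp


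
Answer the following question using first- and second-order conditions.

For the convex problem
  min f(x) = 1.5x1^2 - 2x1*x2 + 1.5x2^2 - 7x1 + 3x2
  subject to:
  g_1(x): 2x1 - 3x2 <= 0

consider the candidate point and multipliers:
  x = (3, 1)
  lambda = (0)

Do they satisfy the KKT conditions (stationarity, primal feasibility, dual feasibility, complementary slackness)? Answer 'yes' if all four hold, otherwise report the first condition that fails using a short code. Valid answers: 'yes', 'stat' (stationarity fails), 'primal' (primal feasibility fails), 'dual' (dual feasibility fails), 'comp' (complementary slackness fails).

Gradient of f: grad f(x) = Q x + c = (0, 0)
Constraint values g_i(x) = a_i^T x - b_i:
  g_1((3, 1)) = 3
Stationarity residual: grad f(x) + sum_i lambda_i a_i = (0, 0)
  -> stationarity OK
Primal feasibility (all g_i <= 0): FAILS
Dual feasibility (all lambda_i >= 0): OK
Complementary slackness (lambda_i * g_i(x) = 0 for all i): OK

Verdict: the first failing condition is primal_feasibility -> primal.

primal


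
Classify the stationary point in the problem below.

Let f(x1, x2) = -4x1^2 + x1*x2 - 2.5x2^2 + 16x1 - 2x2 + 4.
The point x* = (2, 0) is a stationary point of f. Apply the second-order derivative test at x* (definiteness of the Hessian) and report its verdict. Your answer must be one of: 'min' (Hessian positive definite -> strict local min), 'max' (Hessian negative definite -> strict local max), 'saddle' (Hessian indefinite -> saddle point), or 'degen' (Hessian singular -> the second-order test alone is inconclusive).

Compute the Hessian H = grad^2 f:
  H = [[-8, 1], [1, -5]]
Verify stationarity: grad f(x*) = H x* + g = (0, 0).
Eigenvalues of H: -8.3028, -4.6972.
Both eigenvalues < 0, so H is negative definite -> x* is a strict local max.

max


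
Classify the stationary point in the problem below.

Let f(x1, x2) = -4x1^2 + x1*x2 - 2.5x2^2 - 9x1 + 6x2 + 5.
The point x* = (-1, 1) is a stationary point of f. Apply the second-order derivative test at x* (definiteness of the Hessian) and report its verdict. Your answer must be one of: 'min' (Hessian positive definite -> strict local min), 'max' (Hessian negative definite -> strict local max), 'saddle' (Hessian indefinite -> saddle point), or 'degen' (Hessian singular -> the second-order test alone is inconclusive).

Compute the Hessian H = grad^2 f:
  H = [[-8, 1], [1, -5]]
Verify stationarity: grad f(x*) = H x* + g = (0, 0).
Eigenvalues of H: -8.3028, -4.6972.
Both eigenvalues < 0, so H is negative definite -> x* is a strict local max.

max


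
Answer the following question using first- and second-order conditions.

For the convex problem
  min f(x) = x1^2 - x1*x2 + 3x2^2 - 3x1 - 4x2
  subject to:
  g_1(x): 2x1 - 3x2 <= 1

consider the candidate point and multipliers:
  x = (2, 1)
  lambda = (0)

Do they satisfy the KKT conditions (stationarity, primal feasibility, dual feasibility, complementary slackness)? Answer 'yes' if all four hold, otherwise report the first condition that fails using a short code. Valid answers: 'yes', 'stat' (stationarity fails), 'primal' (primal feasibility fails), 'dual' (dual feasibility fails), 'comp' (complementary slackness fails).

Gradient of f: grad f(x) = Q x + c = (0, 0)
Constraint values g_i(x) = a_i^T x - b_i:
  g_1((2, 1)) = 0
Stationarity residual: grad f(x) + sum_i lambda_i a_i = (0, 0)
  -> stationarity OK
Primal feasibility (all g_i <= 0): OK
Dual feasibility (all lambda_i >= 0): OK
Complementary slackness (lambda_i * g_i(x) = 0 for all i): OK

Verdict: yes, KKT holds.

yes


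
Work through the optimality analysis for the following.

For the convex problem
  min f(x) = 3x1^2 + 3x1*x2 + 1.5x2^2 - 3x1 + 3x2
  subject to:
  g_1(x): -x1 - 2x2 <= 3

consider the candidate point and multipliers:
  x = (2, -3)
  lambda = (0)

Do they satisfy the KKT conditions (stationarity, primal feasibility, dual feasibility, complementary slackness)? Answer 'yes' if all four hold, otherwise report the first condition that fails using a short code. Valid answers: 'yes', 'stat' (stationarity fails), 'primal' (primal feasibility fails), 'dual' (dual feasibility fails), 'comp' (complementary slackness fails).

Gradient of f: grad f(x) = Q x + c = (0, 0)
Constraint values g_i(x) = a_i^T x - b_i:
  g_1((2, -3)) = 1
Stationarity residual: grad f(x) + sum_i lambda_i a_i = (0, 0)
  -> stationarity OK
Primal feasibility (all g_i <= 0): FAILS
Dual feasibility (all lambda_i >= 0): OK
Complementary slackness (lambda_i * g_i(x) = 0 for all i): OK

Verdict: the first failing condition is primal_feasibility -> primal.

primal


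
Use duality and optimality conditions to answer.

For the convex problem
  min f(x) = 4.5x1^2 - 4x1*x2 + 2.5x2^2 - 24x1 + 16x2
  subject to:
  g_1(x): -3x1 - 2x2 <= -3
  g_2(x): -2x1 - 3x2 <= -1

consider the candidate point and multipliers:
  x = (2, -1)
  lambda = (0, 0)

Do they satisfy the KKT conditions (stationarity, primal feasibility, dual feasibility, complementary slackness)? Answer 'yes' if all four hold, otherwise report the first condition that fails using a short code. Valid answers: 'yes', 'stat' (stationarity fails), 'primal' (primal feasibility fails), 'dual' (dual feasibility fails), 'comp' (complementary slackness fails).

Gradient of f: grad f(x) = Q x + c = (-2, 3)
Constraint values g_i(x) = a_i^T x - b_i:
  g_1((2, -1)) = -1
  g_2((2, -1)) = 0
Stationarity residual: grad f(x) + sum_i lambda_i a_i = (-2, 3)
  -> stationarity FAILS
Primal feasibility (all g_i <= 0): OK
Dual feasibility (all lambda_i >= 0): OK
Complementary slackness (lambda_i * g_i(x) = 0 for all i): OK

Verdict: the first failing condition is stationarity -> stat.

stat


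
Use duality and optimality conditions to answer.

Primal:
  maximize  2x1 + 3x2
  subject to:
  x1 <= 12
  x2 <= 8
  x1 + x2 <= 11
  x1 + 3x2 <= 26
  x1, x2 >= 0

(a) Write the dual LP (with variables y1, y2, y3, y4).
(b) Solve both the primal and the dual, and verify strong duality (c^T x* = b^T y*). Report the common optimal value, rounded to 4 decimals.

The standard primal-dual pair for 'max c^T x s.t. A x <= b, x >= 0' is:
  Dual:  min b^T y  s.t.  A^T y >= c,  y >= 0.

So the dual LP is:
  minimize  12y1 + 8y2 + 11y3 + 26y4
  subject to:
    y1 + y3 + y4 >= 2
    y2 + y3 + 3y4 >= 3
    y1, y2, y3, y4 >= 0

Solving the primal: x* = (3.5, 7.5).
  primal value c^T x* = 29.5.
Solving the dual: y* = (0, 0, 1.5, 0.5).
  dual value b^T y* = 29.5.
Strong duality: c^T x* = b^T y*. Confirmed.

29.5


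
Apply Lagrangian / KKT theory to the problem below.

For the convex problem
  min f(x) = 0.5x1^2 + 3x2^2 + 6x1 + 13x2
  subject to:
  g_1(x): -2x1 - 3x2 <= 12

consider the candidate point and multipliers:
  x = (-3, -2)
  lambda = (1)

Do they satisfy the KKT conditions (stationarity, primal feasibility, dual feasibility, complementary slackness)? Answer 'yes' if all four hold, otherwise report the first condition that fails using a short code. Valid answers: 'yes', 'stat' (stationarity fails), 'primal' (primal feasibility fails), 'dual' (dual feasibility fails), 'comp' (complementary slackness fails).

Gradient of f: grad f(x) = Q x + c = (3, 1)
Constraint values g_i(x) = a_i^T x - b_i:
  g_1((-3, -2)) = 0
Stationarity residual: grad f(x) + sum_i lambda_i a_i = (1, -2)
  -> stationarity FAILS
Primal feasibility (all g_i <= 0): OK
Dual feasibility (all lambda_i >= 0): OK
Complementary slackness (lambda_i * g_i(x) = 0 for all i): OK

Verdict: the first failing condition is stationarity -> stat.

stat


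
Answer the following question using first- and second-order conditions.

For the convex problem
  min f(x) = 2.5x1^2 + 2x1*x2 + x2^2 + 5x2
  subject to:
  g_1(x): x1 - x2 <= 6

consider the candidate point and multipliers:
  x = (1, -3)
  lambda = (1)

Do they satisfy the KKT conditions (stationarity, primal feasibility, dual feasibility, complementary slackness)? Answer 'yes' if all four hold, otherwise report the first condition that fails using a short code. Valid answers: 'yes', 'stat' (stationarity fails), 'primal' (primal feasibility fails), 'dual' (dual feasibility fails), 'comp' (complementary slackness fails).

Gradient of f: grad f(x) = Q x + c = (-1, 1)
Constraint values g_i(x) = a_i^T x - b_i:
  g_1((1, -3)) = -2
Stationarity residual: grad f(x) + sum_i lambda_i a_i = (0, 0)
  -> stationarity OK
Primal feasibility (all g_i <= 0): OK
Dual feasibility (all lambda_i >= 0): OK
Complementary slackness (lambda_i * g_i(x) = 0 for all i): FAILS

Verdict: the first failing condition is complementary_slackness -> comp.

comp


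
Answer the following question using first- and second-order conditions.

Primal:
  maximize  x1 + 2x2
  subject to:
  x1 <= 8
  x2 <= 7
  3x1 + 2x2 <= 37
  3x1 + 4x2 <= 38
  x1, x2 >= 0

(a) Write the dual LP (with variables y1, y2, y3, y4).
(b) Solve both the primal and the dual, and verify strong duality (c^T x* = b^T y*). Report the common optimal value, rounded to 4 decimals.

The standard primal-dual pair for 'max c^T x s.t. A x <= b, x >= 0' is:
  Dual:  min b^T y  s.t.  A^T y >= c,  y >= 0.

So the dual LP is:
  minimize  8y1 + 7y2 + 37y3 + 38y4
  subject to:
    y1 + 3y3 + 3y4 >= 1
    y2 + 2y3 + 4y4 >= 2
    y1, y2, y3, y4 >= 0

Solving the primal: x* = (3.3333, 7).
  primal value c^T x* = 17.3333.
Solving the dual: y* = (0, 0.6667, 0, 0.3333).
  dual value b^T y* = 17.3333.
Strong duality: c^T x* = b^T y*. Confirmed.

17.3333


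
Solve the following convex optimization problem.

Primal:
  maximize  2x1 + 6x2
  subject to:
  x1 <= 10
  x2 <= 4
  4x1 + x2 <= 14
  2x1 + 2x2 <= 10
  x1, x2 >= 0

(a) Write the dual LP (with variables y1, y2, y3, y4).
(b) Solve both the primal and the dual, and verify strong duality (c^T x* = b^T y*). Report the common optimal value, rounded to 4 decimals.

The standard primal-dual pair for 'max c^T x s.t. A x <= b, x >= 0' is:
  Dual:  min b^T y  s.t.  A^T y >= c,  y >= 0.

So the dual LP is:
  minimize  10y1 + 4y2 + 14y3 + 10y4
  subject to:
    y1 + 4y3 + 2y4 >= 2
    y2 + y3 + 2y4 >= 6
    y1, y2, y3, y4 >= 0

Solving the primal: x* = (1, 4).
  primal value c^T x* = 26.
Solving the dual: y* = (0, 4, 0, 1).
  dual value b^T y* = 26.
Strong duality: c^T x* = b^T y*. Confirmed.

26


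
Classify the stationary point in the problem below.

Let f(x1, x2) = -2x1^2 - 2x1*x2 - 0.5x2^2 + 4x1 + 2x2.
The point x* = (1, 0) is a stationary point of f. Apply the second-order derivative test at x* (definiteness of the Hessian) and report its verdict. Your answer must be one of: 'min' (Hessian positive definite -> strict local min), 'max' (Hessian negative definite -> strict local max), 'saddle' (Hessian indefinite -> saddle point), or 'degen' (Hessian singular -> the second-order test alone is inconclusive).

Compute the Hessian H = grad^2 f:
  H = [[-4, -2], [-2, -1]]
Verify stationarity: grad f(x*) = H x* + g = (0, 0).
Eigenvalues of H: -5, 0.
H has a zero eigenvalue (singular; negative semidefinite but not definite), so H is neither positive definite, negative definite, nor indefinite. The second-order test alone is inconclusive -> degen.
(Indeed, f is constant along the null direction of H through x*, so x* is not a strict local extremum.)

degen


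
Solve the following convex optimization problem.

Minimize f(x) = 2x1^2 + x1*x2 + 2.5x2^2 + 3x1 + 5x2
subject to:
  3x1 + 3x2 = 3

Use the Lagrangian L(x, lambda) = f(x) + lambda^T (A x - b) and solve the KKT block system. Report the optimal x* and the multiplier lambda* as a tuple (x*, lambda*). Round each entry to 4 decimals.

Form the Lagrangian:
  L(x, lambda) = (1/2) x^T Q x + c^T x + lambda^T (A x - b)
Stationarity (grad_x L = 0): Q x + c + A^T lambda = 0.
Primal feasibility: A x = b.

This gives the KKT block system:
  [ Q   A^T ] [ x     ]   [-c ]
  [ A    0  ] [ lambda ] = [ b ]

Solving the linear system:
  x*      = (0.8571, 0.1429)
  lambda* = (-2.1905)
  f(x*)   = 4.9286

x* = (0.8571, 0.1429), lambda* = (-2.1905)


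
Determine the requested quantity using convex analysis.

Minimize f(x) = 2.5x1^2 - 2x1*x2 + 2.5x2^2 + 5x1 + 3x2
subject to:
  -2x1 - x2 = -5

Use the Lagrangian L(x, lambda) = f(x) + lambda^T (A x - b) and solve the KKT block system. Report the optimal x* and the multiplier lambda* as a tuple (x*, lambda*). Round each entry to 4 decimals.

Form the Lagrangian:
  L(x, lambda) = (1/2) x^T Q x + c^T x + lambda^T (A x - b)
Stationarity (grad_x L = 0): Q x + c + A^T lambda = 0.
Primal feasibility: A x = b.

This gives the KKT block system:
  [ Q   A^T ] [ x     ]   [-c ]
  [ A    0  ] [ lambda ] = [ b ]

Solving the linear system:
  x*      = (1.8485, 1.303)
  lambda* = (5.8182)
  f(x*)   = 21.1212

x* = (1.8485, 1.303), lambda* = (5.8182)


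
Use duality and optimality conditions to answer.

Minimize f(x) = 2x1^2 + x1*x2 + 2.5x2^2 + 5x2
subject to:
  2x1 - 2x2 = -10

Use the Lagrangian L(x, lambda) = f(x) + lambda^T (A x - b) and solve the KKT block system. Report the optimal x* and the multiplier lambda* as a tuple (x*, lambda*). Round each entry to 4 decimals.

Form the Lagrangian:
  L(x, lambda) = (1/2) x^T Q x + c^T x + lambda^T (A x - b)
Stationarity (grad_x L = 0): Q x + c + A^T lambda = 0.
Primal feasibility: A x = b.

This gives the KKT block system:
  [ Q   A^T ] [ x     ]   [-c ]
  [ A    0  ] [ lambda ] = [ b ]

Solving the linear system:
  x*      = (-3.1818, 1.8182)
  lambda* = (5.4545)
  f(x*)   = 31.8182

x* = (-3.1818, 1.8182), lambda* = (5.4545)


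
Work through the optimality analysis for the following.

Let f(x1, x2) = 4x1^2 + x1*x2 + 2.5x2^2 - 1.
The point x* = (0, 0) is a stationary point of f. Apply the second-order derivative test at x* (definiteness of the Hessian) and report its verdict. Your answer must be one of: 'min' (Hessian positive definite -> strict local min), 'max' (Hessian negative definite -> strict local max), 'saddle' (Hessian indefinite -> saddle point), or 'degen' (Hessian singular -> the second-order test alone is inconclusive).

Compute the Hessian H = grad^2 f:
  H = [[8, 1], [1, 5]]
Verify stationarity: grad f(x*) = H x* + g = (0, 0).
Eigenvalues of H: 4.6972, 8.3028.
Both eigenvalues > 0, so H is positive definite -> x* is a strict local min.

min


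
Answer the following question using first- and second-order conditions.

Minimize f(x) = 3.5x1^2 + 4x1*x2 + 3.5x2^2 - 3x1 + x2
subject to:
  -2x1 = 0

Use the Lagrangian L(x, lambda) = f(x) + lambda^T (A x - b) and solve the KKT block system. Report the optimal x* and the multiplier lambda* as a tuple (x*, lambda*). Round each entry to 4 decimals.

Form the Lagrangian:
  L(x, lambda) = (1/2) x^T Q x + c^T x + lambda^T (A x - b)
Stationarity (grad_x L = 0): Q x + c + A^T lambda = 0.
Primal feasibility: A x = b.

This gives the KKT block system:
  [ Q   A^T ] [ x     ]   [-c ]
  [ A    0  ] [ lambda ] = [ b ]

Solving the linear system:
  x*      = (0, -0.1429)
  lambda* = (-1.7857)
  f(x*)   = -0.0714

x* = (0, -0.1429), lambda* = (-1.7857)


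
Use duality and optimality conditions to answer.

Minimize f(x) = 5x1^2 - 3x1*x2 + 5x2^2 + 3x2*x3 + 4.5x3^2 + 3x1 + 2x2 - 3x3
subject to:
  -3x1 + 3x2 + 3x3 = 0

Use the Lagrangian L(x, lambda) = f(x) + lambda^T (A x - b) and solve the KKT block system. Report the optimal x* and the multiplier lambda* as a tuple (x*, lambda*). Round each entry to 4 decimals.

Form the Lagrangian:
  L(x, lambda) = (1/2) x^T Q x + c^T x + lambda^T (A x - b)
Stationarity (grad_x L = 0): Q x + c + A^T lambda = 0.
Primal feasibility: A x = b.

This gives the KKT block system:
  [ Q   A^T ] [ x     ]   [-c ]
  [ A    0  ] [ lambda ] = [ b ]

Solving the linear system:
  x*      = (-0.2711, -0.5723, 0.3012)
  lambda* = (0.6687)
  f(x*)   = -1.4307

x* = (-0.2711, -0.5723, 0.3012), lambda* = (0.6687)


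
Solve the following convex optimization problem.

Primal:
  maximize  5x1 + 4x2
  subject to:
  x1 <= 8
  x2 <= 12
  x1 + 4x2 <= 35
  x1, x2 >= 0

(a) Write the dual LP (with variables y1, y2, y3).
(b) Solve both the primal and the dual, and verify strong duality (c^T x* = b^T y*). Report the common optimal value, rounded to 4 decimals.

The standard primal-dual pair for 'max c^T x s.t. A x <= b, x >= 0' is:
  Dual:  min b^T y  s.t.  A^T y >= c,  y >= 0.

So the dual LP is:
  minimize  8y1 + 12y2 + 35y3
  subject to:
    y1 + y3 >= 5
    y2 + 4y3 >= 4
    y1, y2, y3 >= 0

Solving the primal: x* = (8, 6.75).
  primal value c^T x* = 67.
Solving the dual: y* = (4, 0, 1).
  dual value b^T y* = 67.
Strong duality: c^T x* = b^T y*. Confirmed.

67


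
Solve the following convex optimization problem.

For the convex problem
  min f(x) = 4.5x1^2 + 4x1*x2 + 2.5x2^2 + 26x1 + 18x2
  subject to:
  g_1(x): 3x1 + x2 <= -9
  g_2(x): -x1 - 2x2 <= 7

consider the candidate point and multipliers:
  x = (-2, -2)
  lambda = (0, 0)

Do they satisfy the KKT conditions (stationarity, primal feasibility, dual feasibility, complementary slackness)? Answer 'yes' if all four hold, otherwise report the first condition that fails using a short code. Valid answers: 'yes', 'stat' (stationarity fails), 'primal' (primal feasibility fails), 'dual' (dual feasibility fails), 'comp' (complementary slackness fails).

Gradient of f: grad f(x) = Q x + c = (0, 0)
Constraint values g_i(x) = a_i^T x - b_i:
  g_1((-2, -2)) = 1
  g_2((-2, -2)) = -1
Stationarity residual: grad f(x) + sum_i lambda_i a_i = (0, 0)
  -> stationarity OK
Primal feasibility (all g_i <= 0): FAILS
Dual feasibility (all lambda_i >= 0): OK
Complementary slackness (lambda_i * g_i(x) = 0 for all i): OK

Verdict: the first failing condition is primal_feasibility -> primal.

primal


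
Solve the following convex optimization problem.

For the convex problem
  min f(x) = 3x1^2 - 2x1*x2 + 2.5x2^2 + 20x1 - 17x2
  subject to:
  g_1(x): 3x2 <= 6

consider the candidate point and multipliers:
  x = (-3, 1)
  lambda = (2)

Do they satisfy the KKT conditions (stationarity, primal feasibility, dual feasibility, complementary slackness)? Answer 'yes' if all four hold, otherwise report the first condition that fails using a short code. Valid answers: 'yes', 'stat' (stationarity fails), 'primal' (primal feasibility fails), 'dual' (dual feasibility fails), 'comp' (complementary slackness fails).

Gradient of f: grad f(x) = Q x + c = (0, -6)
Constraint values g_i(x) = a_i^T x - b_i:
  g_1((-3, 1)) = -3
Stationarity residual: grad f(x) + sum_i lambda_i a_i = (0, 0)
  -> stationarity OK
Primal feasibility (all g_i <= 0): OK
Dual feasibility (all lambda_i >= 0): OK
Complementary slackness (lambda_i * g_i(x) = 0 for all i): FAILS

Verdict: the first failing condition is complementary_slackness -> comp.

comp


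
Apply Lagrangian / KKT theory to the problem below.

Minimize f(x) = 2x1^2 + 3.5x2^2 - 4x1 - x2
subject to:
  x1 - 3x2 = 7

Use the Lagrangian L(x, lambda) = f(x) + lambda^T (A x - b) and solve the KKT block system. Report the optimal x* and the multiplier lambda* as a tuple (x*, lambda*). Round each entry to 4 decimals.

Form the Lagrangian:
  L(x, lambda) = (1/2) x^T Q x + c^T x + lambda^T (A x - b)
Stationarity (grad_x L = 0): Q x + c + A^T lambda = 0.
Primal feasibility: A x = b.

This gives the KKT block system:
  [ Q   A^T ] [ x     ]   [-c ]
  [ A    0  ] [ lambda ] = [ b ]

Solving the linear system:
  x*      = (2.0465, -1.6512)
  lambda* = (-4.186)
  f(x*)   = 11.3837

x* = (2.0465, -1.6512), lambda* = (-4.186)


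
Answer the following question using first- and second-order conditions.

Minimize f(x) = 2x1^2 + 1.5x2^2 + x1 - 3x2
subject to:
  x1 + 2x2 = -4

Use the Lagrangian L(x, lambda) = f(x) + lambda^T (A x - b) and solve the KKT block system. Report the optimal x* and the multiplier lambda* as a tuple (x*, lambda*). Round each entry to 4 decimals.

Form the Lagrangian:
  L(x, lambda) = (1/2) x^T Q x + c^T x + lambda^T (A x - b)
Stationarity (grad_x L = 0): Q x + c + A^T lambda = 0.
Primal feasibility: A x = b.

This gives the KKT block system:
  [ Q   A^T ] [ x     ]   [-c ]
  [ A    0  ] [ lambda ] = [ b ]

Solving the linear system:
  x*      = (-1.1579, -1.4211)
  lambda* = (3.6316)
  f(x*)   = 8.8158

x* = (-1.1579, -1.4211), lambda* = (3.6316)


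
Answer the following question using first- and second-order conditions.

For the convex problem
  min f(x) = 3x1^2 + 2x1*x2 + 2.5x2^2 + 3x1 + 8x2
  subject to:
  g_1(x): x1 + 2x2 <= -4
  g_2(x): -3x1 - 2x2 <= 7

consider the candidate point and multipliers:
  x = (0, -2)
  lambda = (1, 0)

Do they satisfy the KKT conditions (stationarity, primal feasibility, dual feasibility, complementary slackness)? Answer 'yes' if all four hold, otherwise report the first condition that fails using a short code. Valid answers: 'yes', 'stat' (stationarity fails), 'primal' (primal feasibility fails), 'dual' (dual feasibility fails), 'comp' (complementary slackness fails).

Gradient of f: grad f(x) = Q x + c = (-1, -2)
Constraint values g_i(x) = a_i^T x - b_i:
  g_1((0, -2)) = 0
  g_2((0, -2)) = -3
Stationarity residual: grad f(x) + sum_i lambda_i a_i = (0, 0)
  -> stationarity OK
Primal feasibility (all g_i <= 0): OK
Dual feasibility (all lambda_i >= 0): OK
Complementary slackness (lambda_i * g_i(x) = 0 for all i): OK

Verdict: yes, KKT holds.

yes


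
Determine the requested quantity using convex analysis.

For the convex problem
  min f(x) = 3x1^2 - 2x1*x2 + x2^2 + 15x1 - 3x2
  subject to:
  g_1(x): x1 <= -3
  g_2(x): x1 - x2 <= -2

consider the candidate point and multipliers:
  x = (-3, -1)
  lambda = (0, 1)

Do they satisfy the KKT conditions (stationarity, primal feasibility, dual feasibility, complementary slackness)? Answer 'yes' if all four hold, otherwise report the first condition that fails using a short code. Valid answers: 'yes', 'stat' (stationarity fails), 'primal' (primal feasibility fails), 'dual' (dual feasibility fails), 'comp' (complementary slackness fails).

Gradient of f: grad f(x) = Q x + c = (-1, 1)
Constraint values g_i(x) = a_i^T x - b_i:
  g_1((-3, -1)) = 0
  g_2((-3, -1)) = 0
Stationarity residual: grad f(x) + sum_i lambda_i a_i = (0, 0)
  -> stationarity OK
Primal feasibility (all g_i <= 0): OK
Dual feasibility (all lambda_i >= 0): OK
Complementary slackness (lambda_i * g_i(x) = 0 for all i): OK

Verdict: yes, KKT holds.

yes


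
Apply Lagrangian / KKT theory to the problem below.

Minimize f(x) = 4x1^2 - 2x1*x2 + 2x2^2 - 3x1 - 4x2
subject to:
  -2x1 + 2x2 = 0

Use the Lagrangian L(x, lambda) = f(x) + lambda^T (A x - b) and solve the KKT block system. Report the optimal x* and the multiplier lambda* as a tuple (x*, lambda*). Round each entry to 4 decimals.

Form the Lagrangian:
  L(x, lambda) = (1/2) x^T Q x + c^T x + lambda^T (A x - b)
Stationarity (grad_x L = 0): Q x + c + A^T lambda = 0.
Primal feasibility: A x = b.

This gives the KKT block system:
  [ Q   A^T ] [ x     ]   [-c ]
  [ A    0  ] [ lambda ] = [ b ]

Solving the linear system:
  x*      = (0.875, 0.875)
  lambda* = (1.125)
  f(x*)   = -3.0625

x* = (0.875, 0.875), lambda* = (1.125)


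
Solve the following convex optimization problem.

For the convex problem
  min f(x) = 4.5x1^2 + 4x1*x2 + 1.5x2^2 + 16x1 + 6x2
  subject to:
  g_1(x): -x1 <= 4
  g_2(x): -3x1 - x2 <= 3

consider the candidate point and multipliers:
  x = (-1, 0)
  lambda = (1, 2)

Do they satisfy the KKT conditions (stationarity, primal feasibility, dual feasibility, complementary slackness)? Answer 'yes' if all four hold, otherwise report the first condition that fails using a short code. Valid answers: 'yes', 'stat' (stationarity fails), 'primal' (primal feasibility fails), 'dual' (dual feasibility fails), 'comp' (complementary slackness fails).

Gradient of f: grad f(x) = Q x + c = (7, 2)
Constraint values g_i(x) = a_i^T x - b_i:
  g_1((-1, 0)) = -3
  g_2((-1, 0)) = 0
Stationarity residual: grad f(x) + sum_i lambda_i a_i = (0, 0)
  -> stationarity OK
Primal feasibility (all g_i <= 0): OK
Dual feasibility (all lambda_i >= 0): OK
Complementary slackness (lambda_i * g_i(x) = 0 for all i): FAILS

Verdict: the first failing condition is complementary_slackness -> comp.

comp


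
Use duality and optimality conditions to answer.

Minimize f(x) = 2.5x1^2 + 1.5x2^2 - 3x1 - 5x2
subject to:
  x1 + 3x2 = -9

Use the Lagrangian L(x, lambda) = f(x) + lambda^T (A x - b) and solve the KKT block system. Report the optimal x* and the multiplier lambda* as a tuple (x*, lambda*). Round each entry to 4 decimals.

Form the Lagrangian:
  L(x, lambda) = (1/2) x^T Q x + c^T x + lambda^T (A x - b)
Stationarity (grad_x L = 0): Q x + c + A^T lambda = 0.
Primal feasibility: A x = b.

This gives the KKT block system:
  [ Q   A^T ] [ x     ]   [-c ]
  [ A    0  ] [ lambda ] = [ b ]

Solving the linear system:
  x*      = (-0.3125, -2.8958)
  lambda* = (4.5625)
  f(x*)   = 28.2396

x* = (-0.3125, -2.8958), lambda* = (4.5625)


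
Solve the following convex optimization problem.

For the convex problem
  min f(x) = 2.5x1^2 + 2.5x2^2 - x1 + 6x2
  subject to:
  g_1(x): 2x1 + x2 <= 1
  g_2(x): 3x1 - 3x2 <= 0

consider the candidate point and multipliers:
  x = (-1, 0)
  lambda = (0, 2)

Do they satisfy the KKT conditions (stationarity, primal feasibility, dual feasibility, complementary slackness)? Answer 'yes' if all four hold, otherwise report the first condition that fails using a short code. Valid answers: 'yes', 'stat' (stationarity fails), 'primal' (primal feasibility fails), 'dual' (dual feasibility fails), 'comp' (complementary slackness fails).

Gradient of f: grad f(x) = Q x + c = (-6, 6)
Constraint values g_i(x) = a_i^T x - b_i:
  g_1((-1, 0)) = -3
  g_2((-1, 0)) = -3
Stationarity residual: grad f(x) + sum_i lambda_i a_i = (0, 0)
  -> stationarity OK
Primal feasibility (all g_i <= 0): OK
Dual feasibility (all lambda_i >= 0): OK
Complementary slackness (lambda_i * g_i(x) = 0 for all i): FAILS

Verdict: the first failing condition is complementary_slackness -> comp.

comp


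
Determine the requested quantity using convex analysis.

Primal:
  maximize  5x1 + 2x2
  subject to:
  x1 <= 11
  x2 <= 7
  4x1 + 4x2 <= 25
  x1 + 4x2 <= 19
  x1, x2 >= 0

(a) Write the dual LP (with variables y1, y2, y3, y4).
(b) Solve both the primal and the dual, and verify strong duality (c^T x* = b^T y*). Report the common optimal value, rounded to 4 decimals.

The standard primal-dual pair for 'max c^T x s.t. A x <= b, x >= 0' is:
  Dual:  min b^T y  s.t.  A^T y >= c,  y >= 0.

So the dual LP is:
  minimize  11y1 + 7y2 + 25y3 + 19y4
  subject to:
    y1 + 4y3 + y4 >= 5
    y2 + 4y3 + 4y4 >= 2
    y1, y2, y3, y4 >= 0

Solving the primal: x* = (6.25, 0).
  primal value c^T x* = 31.25.
Solving the dual: y* = (0, 0, 1.25, 0).
  dual value b^T y* = 31.25.
Strong duality: c^T x* = b^T y*. Confirmed.

31.25


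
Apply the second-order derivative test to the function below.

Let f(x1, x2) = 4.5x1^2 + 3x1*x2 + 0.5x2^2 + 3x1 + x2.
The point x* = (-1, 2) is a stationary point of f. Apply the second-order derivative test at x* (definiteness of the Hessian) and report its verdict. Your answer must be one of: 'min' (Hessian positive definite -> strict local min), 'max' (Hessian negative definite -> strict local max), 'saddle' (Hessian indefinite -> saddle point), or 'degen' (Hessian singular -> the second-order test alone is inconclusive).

Compute the Hessian H = grad^2 f:
  H = [[9, 3], [3, 1]]
Verify stationarity: grad f(x*) = H x* + g = (0, 0).
Eigenvalues of H: 0, 10.
H has a zero eigenvalue (singular; positive semidefinite but not definite), so H is neither positive definite, negative definite, nor indefinite. The second-order test alone is inconclusive -> degen.
(Indeed, f is constant along the null direction of H through x*, so x* is not a strict local extremum.)

degen


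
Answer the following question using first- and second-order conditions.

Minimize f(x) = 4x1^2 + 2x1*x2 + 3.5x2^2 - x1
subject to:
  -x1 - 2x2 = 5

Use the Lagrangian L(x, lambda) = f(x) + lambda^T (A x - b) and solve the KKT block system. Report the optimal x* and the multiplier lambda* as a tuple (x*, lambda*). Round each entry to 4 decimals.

Form the Lagrangian:
  L(x, lambda) = (1/2) x^T Q x + c^T x + lambda^T (A x - b)
Stationarity (grad_x L = 0): Q x + c + A^T lambda = 0.
Primal feasibility: A x = b.

This gives the KKT block system:
  [ Q   A^T ] [ x     ]   [-c ]
  [ A    0  ] [ lambda ] = [ b ]

Solving the linear system:
  x*      = (-0.3548, -2.3226)
  lambda* = (-8.4839)
  f(x*)   = 21.3871

x* = (-0.3548, -2.3226), lambda* = (-8.4839)


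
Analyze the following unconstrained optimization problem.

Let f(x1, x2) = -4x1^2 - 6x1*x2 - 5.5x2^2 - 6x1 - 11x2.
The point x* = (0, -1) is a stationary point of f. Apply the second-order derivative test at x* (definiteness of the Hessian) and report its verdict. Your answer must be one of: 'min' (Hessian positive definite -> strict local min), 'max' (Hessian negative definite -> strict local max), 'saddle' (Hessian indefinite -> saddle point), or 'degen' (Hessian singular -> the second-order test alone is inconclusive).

Compute the Hessian H = grad^2 f:
  H = [[-8, -6], [-6, -11]]
Verify stationarity: grad f(x*) = H x* + g = (0, 0).
Eigenvalues of H: -15.6847, -3.3153.
Both eigenvalues < 0, so H is negative definite -> x* is a strict local max.

max


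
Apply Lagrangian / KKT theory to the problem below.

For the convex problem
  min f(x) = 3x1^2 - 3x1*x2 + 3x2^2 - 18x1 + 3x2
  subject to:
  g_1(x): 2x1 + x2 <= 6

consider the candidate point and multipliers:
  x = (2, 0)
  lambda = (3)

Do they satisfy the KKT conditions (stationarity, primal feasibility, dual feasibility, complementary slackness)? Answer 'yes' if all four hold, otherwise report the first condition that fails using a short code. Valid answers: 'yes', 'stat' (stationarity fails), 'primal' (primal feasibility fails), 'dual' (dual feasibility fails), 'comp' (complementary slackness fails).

Gradient of f: grad f(x) = Q x + c = (-6, -3)
Constraint values g_i(x) = a_i^T x - b_i:
  g_1((2, 0)) = -2
Stationarity residual: grad f(x) + sum_i lambda_i a_i = (0, 0)
  -> stationarity OK
Primal feasibility (all g_i <= 0): OK
Dual feasibility (all lambda_i >= 0): OK
Complementary slackness (lambda_i * g_i(x) = 0 for all i): FAILS

Verdict: the first failing condition is complementary_slackness -> comp.

comp


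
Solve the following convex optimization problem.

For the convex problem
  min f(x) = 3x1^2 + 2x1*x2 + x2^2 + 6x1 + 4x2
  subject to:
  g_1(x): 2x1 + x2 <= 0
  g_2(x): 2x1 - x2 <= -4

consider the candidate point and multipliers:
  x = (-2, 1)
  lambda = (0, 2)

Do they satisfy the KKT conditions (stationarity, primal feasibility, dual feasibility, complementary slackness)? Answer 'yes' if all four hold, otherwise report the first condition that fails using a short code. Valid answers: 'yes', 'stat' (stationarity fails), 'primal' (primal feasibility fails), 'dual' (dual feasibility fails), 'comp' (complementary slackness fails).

Gradient of f: grad f(x) = Q x + c = (-4, 2)
Constraint values g_i(x) = a_i^T x - b_i:
  g_1((-2, 1)) = -3
  g_2((-2, 1)) = -1
Stationarity residual: grad f(x) + sum_i lambda_i a_i = (0, 0)
  -> stationarity OK
Primal feasibility (all g_i <= 0): OK
Dual feasibility (all lambda_i >= 0): OK
Complementary slackness (lambda_i * g_i(x) = 0 for all i): FAILS

Verdict: the first failing condition is complementary_slackness -> comp.

comp


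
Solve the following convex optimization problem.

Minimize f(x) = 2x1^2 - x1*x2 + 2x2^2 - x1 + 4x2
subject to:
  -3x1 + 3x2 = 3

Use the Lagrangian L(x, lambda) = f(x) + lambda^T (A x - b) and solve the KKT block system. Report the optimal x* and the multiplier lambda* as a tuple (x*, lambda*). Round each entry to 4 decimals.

Form the Lagrangian:
  L(x, lambda) = (1/2) x^T Q x + c^T x + lambda^T (A x - b)
Stationarity (grad_x L = 0): Q x + c + A^T lambda = 0.
Primal feasibility: A x = b.

This gives the KKT block system:
  [ Q   A^T ] [ x     ]   [-c ]
  [ A    0  ] [ lambda ] = [ b ]

Solving the linear system:
  x*      = (-1, 0)
  lambda* = (-1.6667)
  f(x*)   = 3

x* = (-1, 0), lambda* = (-1.6667)


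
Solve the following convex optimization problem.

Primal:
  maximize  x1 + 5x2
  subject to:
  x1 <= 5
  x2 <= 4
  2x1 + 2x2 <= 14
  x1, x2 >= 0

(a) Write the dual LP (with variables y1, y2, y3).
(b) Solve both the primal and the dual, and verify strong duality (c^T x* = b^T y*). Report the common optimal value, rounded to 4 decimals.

The standard primal-dual pair for 'max c^T x s.t. A x <= b, x >= 0' is:
  Dual:  min b^T y  s.t.  A^T y >= c,  y >= 0.

So the dual LP is:
  minimize  5y1 + 4y2 + 14y3
  subject to:
    y1 + 2y3 >= 1
    y2 + 2y3 >= 5
    y1, y2, y3 >= 0

Solving the primal: x* = (3, 4).
  primal value c^T x* = 23.
Solving the dual: y* = (0, 4, 0.5).
  dual value b^T y* = 23.
Strong duality: c^T x* = b^T y*. Confirmed.

23


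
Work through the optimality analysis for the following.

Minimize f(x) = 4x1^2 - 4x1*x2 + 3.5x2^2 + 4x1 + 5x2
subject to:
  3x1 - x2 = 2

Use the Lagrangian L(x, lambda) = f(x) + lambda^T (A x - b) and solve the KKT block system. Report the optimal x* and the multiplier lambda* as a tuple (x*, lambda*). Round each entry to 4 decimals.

Form the Lagrangian:
  L(x, lambda) = (1/2) x^T Q x + c^T x + lambda^T (A x - b)
Stationarity (grad_x L = 0): Q x + c + A^T lambda = 0.
Primal feasibility: A x = b.

This gives the KKT block system:
  [ Q   A^T ] [ x     ]   [-c ]
  [ A    0  ] [ lambda ] = [ b ]

Solving the linear system:
  x*      = (0.3191, -1.0426)
  lambda* = (-3.5745)
  f(x*)   = 1.6064

x* = (0.3191, -1.0426), lambda* = (-3.5745)


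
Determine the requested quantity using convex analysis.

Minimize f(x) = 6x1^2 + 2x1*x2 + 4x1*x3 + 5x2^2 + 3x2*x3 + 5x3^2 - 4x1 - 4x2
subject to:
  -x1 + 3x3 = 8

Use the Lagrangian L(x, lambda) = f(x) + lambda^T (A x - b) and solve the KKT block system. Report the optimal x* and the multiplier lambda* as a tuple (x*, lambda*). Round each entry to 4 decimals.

Form the Lagrangian:
  L(x, lambda) = (1/2) x^T Q x + c^T x + lambda^T (A x - b)
Stationarity (grad_x L = 0): Q x + c + A^T lambda = 0.
Primal feasibility: A x = b.

This gives the KKT block system:
  [ Q   A^T ] [ x     ]   [-c ]
  [ A    0  ] [ lambda ] = [ b ]

Solving the linear system:
  x*      = (-0.9649, -0.1105, 2.345)
  lambda* = (-6.4197)
  f(x*)   = 27.8297

x* = (-0.9649, -0.1105, 2.345), lambda* = (-6.4197)


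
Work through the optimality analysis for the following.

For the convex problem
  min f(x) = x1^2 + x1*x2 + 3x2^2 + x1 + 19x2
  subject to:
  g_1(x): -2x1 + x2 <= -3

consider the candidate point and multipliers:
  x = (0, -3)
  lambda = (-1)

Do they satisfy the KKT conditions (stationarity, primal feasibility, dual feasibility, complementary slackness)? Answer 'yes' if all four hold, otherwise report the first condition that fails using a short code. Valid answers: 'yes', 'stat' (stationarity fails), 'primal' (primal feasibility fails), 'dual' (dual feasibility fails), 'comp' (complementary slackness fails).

Gradient of f: grad f(x) = Q x + c = (-2, 1)
Constraint values g_i(x) = a_i^T x - b_i:
  g_1((0, -3)) = 0
Stationarity residual: grad f(x) + sum_i lambda_i a_i = (0, 0)
  -> stationarity OK
Primal feasibility (all g_i <= 0): OK
Dual feasibility (all lambda_i >= 0): FAILS
Complementary slackness (lambda_i * g_i(x) = 0 for all i): OK

Verdict: the first failing condition is dual_feasibility -> dual.

dual


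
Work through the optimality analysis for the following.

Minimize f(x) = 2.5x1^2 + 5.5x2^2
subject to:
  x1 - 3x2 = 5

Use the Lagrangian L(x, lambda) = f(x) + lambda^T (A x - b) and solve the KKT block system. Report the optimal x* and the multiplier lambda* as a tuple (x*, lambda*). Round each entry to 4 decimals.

Form the Lagrangian:
  L(x, lambda) = (1/2) x^T Q x + c^T x + lambda^T (A x - b)
Stationarity (grad_x L = 0): Q x + c + A^T lambda = 0.
Primal feasibility: A x = b.

This gives the KKT block system:
  [ Q   A^T ] [ x     ]   [-c ]
  [ A    0  ] [ lambda ] = [ b ]

Solving the linear system:
  x*      = (0.9821, -1.3393)
  lambda* = (-4.9107)
  f(x*)   = 12.2768

x* = (0.9821, -1.3393), lambda* = (-4.9107)
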